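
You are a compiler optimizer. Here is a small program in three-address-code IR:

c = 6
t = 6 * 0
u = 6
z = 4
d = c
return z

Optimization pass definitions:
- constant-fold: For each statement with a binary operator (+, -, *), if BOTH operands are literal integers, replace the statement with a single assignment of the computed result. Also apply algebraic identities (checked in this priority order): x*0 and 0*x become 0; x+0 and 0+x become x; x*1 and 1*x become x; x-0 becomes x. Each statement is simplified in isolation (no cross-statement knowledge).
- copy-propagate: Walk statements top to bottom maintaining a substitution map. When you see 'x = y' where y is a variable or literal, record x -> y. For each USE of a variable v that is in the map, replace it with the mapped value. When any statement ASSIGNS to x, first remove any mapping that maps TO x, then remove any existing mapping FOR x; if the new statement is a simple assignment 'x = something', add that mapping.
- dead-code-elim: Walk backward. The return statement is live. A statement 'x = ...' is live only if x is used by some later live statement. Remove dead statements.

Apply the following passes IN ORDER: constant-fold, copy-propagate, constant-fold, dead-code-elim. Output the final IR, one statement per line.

Initial IR:
  c = 6
  t = 6 * 0
  u = 6
  z = 4
  d = c
  return z
After constant-fold (6 stmts):
  c = 6
  t = 0
  u = 6
  z = 4
  d = c
  return z
After copy-propagate (6 stmts):
  c = 6
  t = 0
  u = 6
  z = 4
  d = 6
  return 4
After constant-fold (6 stmts):
  c = 6
  t = 0
  u = 6
  z = 4
  d = 6
  return 4
After dead-code-elim (1 stmts):
  return 4

Answer: return 4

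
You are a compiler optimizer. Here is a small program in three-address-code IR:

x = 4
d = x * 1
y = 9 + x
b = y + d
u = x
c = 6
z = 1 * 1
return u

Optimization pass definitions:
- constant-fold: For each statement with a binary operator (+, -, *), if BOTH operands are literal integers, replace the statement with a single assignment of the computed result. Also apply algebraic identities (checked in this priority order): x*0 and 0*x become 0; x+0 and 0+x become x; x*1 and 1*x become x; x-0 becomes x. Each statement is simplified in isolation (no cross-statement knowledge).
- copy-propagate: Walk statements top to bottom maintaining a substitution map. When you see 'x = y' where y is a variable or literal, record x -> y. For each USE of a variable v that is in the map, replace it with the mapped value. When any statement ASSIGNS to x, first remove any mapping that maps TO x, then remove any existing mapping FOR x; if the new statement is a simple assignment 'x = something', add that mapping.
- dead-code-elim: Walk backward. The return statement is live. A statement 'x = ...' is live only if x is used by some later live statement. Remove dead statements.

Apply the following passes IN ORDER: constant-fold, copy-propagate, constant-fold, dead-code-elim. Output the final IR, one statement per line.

Initial IR:
  x = 4
  d = x * 1
  y = 9 + x
  b = y + d
  u = x
  c = 6
  z = 1 * 1
  return u
After constant-fold (8 stmts):
  x = 4
  d = x
  y = 9 + x
  b = y + d
  u = x
  c = 6
  z = 1
  return u
After copy-propagate (8 stmts):
  x = 4
  d = 4
  y = 9 + 4
  b = y + 4
  u = 4
  c = 6
  z = 1
  return 4
After constant-fold (8 stmts):
  x = 4
  d = 4
  y = 13
  b = y + 4
  u = 4
  c = 6
  z = 1
  return 4
After dead-code-elim (1 stmts):
  return 4

Answer: return 4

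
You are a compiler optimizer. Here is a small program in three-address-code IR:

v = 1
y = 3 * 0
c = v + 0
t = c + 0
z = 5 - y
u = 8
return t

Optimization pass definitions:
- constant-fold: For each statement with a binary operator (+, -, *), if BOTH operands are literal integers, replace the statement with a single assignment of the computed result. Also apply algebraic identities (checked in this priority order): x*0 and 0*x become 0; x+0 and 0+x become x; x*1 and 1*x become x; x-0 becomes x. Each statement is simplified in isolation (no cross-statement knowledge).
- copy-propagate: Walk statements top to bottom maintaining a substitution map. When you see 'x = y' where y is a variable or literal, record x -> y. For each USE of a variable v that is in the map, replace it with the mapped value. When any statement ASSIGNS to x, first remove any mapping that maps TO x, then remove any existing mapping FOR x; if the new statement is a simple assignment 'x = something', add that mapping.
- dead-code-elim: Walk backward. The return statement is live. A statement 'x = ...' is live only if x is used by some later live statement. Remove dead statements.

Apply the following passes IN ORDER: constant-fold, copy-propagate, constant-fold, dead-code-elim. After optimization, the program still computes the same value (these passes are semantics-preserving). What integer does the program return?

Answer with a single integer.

Answer: 1

Derivation:
Initial IR:
  v = 1
  y = 3 * 0
  c = v + 0
  t = c + 0
  z = 5 - y
  u = 8
  return t
After constant-fold (7 stmts):
  v = 1
  y = 0
  c = v
  t = c
  z = 5 - y
  u = 8
  return t
After copy-propagate (7 stmts):
  v = 1
  y = 0
  c = 1
  t = 1
  z = 5 - 0
  u = 8
  return 1
After constant-fold (7 stmts):
  v = 1
  y = 0
  c = 1
  t = 1
  z = 5
  u = 8
  return 1
After dead-code-elim (1 stmts):
  return 1
Evaluate:
  v = 1  =>  v = 1
  y = 3 * 0  =>  y = 0
  c = v + 0  =>  c = 1
  t = c + 0  =>  t = 1
  z = 5 - y  =>  z = 5
  u = 8  =>  u = 8
  return t = 1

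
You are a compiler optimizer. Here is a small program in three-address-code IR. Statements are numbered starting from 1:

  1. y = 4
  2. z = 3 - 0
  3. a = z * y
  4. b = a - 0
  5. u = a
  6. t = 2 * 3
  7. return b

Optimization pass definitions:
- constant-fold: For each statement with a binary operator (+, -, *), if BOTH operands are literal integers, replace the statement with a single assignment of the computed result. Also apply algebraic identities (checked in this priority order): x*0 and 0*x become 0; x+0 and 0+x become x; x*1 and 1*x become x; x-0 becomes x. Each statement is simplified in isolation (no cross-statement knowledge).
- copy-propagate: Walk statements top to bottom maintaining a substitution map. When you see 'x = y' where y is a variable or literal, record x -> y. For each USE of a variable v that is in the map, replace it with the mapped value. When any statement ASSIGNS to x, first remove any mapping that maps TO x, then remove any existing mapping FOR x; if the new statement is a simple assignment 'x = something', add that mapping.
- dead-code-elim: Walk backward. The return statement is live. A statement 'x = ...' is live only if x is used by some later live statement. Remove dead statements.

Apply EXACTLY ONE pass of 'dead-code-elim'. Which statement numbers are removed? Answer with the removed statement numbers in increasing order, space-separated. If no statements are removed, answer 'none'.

Backward liveness scan:
Stmt 1 'y = 4': KEEP (y is live); live-in = []
Stmt 2 'z = 3 - 0': KEEP (z is live); live-in = ['y']
Stmt 3 'a = z * y': KEEP (a is live); live-in = ['y', 'z']
Stmt 4 'b = a - 0': KEEP (b is live); live-in = ['a']
Stmt 5 'u = a': DEAD (u not in live set ['b'])
Stmt 6 't = 2 * 3': DEAD (t not in live set ['b'])
Stmt 7 'return b': KEEP (return); live-in = ['b']
Removed statement numbers: [5, 6]
Surviving IR:
  y = 4
  z = 3 - 0
  a = z * y
  b = a - 0
  return b

Answer: 5 6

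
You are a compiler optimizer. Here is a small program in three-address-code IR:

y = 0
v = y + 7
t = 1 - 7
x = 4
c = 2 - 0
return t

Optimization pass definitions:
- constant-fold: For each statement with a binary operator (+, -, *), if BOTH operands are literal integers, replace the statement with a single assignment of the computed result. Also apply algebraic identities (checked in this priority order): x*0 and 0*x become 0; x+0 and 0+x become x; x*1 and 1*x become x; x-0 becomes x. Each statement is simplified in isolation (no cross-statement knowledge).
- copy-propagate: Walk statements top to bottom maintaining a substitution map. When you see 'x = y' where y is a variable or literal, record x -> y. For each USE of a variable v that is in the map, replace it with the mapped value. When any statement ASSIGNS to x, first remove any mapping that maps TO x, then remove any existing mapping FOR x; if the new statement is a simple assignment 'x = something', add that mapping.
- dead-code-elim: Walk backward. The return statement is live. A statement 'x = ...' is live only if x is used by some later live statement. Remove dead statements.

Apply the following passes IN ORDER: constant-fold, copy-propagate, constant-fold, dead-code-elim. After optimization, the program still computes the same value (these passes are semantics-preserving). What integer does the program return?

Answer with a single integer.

Answer: -6

Derivation:
Initial IR:
  y = 0
  v = y + 7
  t = 1 - 7
  x = 4
  c = 2 - 0
  return t
After constant-fold (6 stmts):
  y = 0
  v = y + 7
  t = -6
  x = 4
  c = 2
  return t
After copy-propagate (6 stmts):
  y = 0
  v = 0 + 7
  t = -6
  x = 4
  c = 2
  return -6
After constant-fold (6 stmts):
  y = 0
  v = 7
  t = -6
  x = 4
  c = 2
  return -6
After dead-code-elim (1 stmts):
  return -6
Evaluate:
  y = 0  =>  y = 0
  v = y + 7  =>  v = 7
  t = 1 - 7  =>  t = -6
  x = 4  =>  x = 4
  c = 2 - 0  =>  c = 2
  return t = -6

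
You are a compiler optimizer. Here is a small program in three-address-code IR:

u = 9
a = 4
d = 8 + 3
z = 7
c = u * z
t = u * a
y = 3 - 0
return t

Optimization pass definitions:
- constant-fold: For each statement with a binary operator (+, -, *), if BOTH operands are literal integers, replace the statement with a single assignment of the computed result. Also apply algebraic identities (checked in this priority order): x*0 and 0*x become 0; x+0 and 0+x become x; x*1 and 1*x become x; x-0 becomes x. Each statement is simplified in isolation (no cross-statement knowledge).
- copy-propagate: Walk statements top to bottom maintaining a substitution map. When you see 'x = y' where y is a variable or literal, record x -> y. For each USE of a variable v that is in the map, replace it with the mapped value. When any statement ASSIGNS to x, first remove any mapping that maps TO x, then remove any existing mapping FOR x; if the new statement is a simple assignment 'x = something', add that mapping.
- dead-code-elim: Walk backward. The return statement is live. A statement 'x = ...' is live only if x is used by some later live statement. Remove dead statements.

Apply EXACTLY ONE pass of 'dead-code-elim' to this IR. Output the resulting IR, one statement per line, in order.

Answer: u = 9
a = 4
t = u * a
return t

Derivation:
Applying dead-code-elim statement-by-statement:
  [8] return t  -> KEEP (return); live=['t']
  [7] y = 3 - 0  -> DEAD (y not live)
  [6] t = u * a  -> KEEP; live=['a', 'u']
  [5] c = u * z  -> DEAD (c not live)
  [4] z = 7  -> DEAD (z not live)
  [3] d = 8 + 3  -> DEAD (d not live)
  [2] a = 4  -> KEEP; live=['u']
  [1] u = 9  -> KEEP; live=[]
Result (4 stmts):
  u = 9
  a = 4
  t = u * a
  return t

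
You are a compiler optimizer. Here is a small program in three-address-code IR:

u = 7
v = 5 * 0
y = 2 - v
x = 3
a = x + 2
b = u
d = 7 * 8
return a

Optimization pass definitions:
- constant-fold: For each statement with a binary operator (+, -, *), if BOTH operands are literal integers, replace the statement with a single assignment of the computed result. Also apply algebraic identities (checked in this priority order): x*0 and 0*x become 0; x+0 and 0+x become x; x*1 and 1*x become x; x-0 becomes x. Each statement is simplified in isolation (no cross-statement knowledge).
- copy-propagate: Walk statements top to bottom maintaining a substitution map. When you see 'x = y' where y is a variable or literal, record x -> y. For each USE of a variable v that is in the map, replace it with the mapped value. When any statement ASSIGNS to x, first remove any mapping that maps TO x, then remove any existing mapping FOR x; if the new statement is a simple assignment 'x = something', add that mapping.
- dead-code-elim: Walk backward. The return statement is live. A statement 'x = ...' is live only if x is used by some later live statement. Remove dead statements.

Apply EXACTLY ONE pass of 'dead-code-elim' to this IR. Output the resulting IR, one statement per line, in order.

Applying dead-code-elim statement-by-statement:
  [8] return a  -> KEEP (return); live=['a']
  [7] d = 7 * 8  -> DEAD (d not live)
  [6] b = u  -> DEAD (b not live)
  [5] a = x + 2  -> KEEP; live=['x']
  [4] x = 3  -> KEEP; live=[]
  [3] y = 2 - v  -> DEAD (y not live)
  [2] v = 5 * 0  -> DEAD (v not live)
  [1] u = 7  -> DEAD (u not live)
Result (3 stmts):
  x = 3
  a = x + 2
  return a

Answer: x = 3
a = x + 2
return a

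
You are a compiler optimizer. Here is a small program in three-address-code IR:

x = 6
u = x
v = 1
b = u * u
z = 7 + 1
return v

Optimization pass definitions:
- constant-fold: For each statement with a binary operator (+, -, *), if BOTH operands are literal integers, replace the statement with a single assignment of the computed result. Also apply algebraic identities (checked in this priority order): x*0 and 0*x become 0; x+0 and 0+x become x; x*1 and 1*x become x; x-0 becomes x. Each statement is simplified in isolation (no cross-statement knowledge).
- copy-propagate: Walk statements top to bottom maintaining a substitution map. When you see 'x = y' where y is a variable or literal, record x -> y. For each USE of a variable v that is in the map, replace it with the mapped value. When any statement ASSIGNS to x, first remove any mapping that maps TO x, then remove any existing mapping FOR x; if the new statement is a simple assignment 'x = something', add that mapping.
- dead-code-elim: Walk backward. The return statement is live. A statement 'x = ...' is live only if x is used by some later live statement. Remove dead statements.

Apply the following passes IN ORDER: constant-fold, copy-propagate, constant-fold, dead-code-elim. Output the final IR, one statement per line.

Initial IR:
  x = 6
  u = x
  v = 1
  b = u * u
  z = 7 + 1
  return v
After constant-fold (6 stmts):
  x = 6
  u = x
  v = 1
  b = u * u
  z = 8
  return v
After copy-propagate (6 stmts):
  x = 6
  u = 6
  v = 1
  b = 6 * 6
  z = 8
  return 1
After constant-fold (6 stmts):
  x = 6
  u = 6
  v = 1
  b = 36
  z = 8
  return 1
After dead-code-elim (1 stmts):
  return 1

Answer: return 1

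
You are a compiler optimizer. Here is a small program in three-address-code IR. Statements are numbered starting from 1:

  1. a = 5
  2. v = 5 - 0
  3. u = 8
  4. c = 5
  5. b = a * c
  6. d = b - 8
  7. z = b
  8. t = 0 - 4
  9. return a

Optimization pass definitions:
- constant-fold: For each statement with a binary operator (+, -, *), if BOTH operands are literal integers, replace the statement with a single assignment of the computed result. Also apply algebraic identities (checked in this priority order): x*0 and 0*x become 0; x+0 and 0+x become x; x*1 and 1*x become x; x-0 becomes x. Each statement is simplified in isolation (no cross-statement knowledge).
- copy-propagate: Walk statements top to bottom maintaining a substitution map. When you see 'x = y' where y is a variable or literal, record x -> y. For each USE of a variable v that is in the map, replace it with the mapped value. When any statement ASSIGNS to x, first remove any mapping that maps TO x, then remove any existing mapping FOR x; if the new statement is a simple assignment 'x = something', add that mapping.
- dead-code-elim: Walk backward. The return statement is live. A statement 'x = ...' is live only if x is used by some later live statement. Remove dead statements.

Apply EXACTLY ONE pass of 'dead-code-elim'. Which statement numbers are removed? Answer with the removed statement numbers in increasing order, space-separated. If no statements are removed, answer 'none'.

Answer: 2 3 4 5 6 7 8

Derivation:
Backward liveness scan:
Stmt 1 'a = 5': KEEP (a is live); live-in = []
Stmt 2 'v = 5 - 0': DEAD (v not in live set ['a'])
Stmt 3 'u = 8': DEAD (u not in live set ['a'])
Stmt 4 'c = 5': DEAD (c not in live set ['a'])
Stmt 5 'b = a * c': DEAD (b not in live set ['a'])
Stmt 6 'd = b - 8': DEAD (d not in live set ['a'])
Stmt 7 'z = b': DEAD (z not in live set ['a'])
Stmt 8 't = 0 - 4': DEAD (t not in live set ['a'])
Stmt 9 'return a': KEEP (return); live-in = ['a']
Removed statement numbers: [2, 3, 4, 5, 6, 7, 8]
Surviving IR:
  a = 5
  return a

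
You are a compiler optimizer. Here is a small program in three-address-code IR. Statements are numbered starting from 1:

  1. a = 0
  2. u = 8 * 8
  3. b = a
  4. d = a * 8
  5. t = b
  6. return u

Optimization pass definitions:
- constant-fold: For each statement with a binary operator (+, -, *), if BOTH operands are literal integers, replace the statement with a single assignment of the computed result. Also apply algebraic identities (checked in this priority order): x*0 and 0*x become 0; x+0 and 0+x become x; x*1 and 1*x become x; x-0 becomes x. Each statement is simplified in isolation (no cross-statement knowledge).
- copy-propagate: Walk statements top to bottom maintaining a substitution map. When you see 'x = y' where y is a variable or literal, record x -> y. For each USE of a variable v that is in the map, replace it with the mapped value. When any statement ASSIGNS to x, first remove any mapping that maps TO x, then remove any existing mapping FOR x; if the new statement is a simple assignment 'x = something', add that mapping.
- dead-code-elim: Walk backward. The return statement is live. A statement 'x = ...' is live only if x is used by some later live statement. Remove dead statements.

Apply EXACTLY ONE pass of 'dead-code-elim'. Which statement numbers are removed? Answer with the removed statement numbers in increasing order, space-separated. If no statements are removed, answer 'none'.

Backward liveness scan:
Stmt 1 'a = 0': DEAD (a not in live set [])
Stmt 2 'u = 8 * 8': KEEP (u is live); live-in = []
Stmt 3 'b = a': DEAD (b not in live set ['u'])
Stmt 4 'd = a * 8': DEAD (d not in live set ['u'])
Stmt 5 't = b': DEAD (t not in live set ['u'])
Stmt 6 'return u': KEEP (return); live-in = ['u']
Removed statement numbers: [1, 3, 4, 5]
Surviving IR:
  u = 8 * 8
  return u

Answer: 1 3 4 5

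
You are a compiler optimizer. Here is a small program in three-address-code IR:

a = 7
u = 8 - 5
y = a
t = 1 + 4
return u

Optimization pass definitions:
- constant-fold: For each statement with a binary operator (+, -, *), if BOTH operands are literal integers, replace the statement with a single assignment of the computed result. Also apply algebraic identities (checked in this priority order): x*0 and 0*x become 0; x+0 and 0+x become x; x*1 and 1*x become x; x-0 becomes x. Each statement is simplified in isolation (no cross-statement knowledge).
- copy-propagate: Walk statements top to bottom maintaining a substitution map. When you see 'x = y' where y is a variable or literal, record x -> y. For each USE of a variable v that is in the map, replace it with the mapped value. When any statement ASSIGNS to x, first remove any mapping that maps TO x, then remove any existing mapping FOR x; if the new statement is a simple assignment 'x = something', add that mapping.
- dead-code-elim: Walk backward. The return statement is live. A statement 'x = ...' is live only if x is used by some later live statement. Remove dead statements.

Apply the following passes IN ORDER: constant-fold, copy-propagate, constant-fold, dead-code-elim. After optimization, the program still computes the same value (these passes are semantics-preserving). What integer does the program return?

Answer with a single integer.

Initial IR:
  a = 7
  u = 8 - 5
  y = a
  t = 1 + 4
  return u
After constant-fold (5 stmts):
  a = 7
  u = 3
  y = a
  t = 5
  return u
After copy-propagate (5 stmts):
  a = 7
  u = 3
  y = 7
  t = 5
  return 3
After constant-fold (5 stmts):
  a = 7
  u = 3
  y = 7
  t = 5
  return 3
After dead-code-elim (1 stmts):
  return 3
Evaluate:
  a = 7  =>  a = 7
  u = 8 - 5  =>  u = 3
  y = a  =>  y = 7
  t = 1 + 4  =>  t = 5
  return u = 3

Answer: 3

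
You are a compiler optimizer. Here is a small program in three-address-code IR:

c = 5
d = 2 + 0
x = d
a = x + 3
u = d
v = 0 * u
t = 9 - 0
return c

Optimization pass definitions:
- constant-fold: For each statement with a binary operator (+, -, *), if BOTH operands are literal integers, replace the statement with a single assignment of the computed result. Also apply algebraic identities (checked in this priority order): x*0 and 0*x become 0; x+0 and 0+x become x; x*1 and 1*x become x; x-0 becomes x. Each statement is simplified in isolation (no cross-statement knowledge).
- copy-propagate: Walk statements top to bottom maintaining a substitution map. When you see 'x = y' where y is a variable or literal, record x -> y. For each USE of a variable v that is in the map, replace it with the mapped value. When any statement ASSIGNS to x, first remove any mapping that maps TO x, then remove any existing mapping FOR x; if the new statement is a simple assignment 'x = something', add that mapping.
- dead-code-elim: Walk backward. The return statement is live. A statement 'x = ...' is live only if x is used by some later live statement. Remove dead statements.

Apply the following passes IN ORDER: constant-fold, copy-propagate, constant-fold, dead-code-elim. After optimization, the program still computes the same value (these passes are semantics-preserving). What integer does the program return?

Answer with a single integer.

Initial IR:
  c = 5
  d = 2 + 0
  x = d
  a = x + 3
  u = d
  v = 0 * u
  t = 9 - 0
  return c
After constant-fold (8 stmts):
  c = 5
  d = 2
  x = d
  a = x + 3
  u = d
  v = 0
  t = 9
  return c
After copy-propagate (8 stmts):
  c = 5
  d = 2
  x = 2
  a = 2 + 3
  u = 2
  v = 0
  t = 9
  return 5
After constant-fold (8 stmts):
  c = 5
  d = 2
  x = 2
  a = 5
  u = 2
  v = 0
  t = 9
  return 5
After dead-code-elim (1 stmts):
  return 5
Evaluate:
  c = 5  =>  c = 5
  d = 2 + 0  =>  d = 2
  x = d  =>  x = 2
  a = x + 3  =>  a = 5
  u = d  =>  u = 2
  v = 0 * u  =>  v = 0
  t = 9 - 0  =>  t = 9
  return c = 5

Answer: 5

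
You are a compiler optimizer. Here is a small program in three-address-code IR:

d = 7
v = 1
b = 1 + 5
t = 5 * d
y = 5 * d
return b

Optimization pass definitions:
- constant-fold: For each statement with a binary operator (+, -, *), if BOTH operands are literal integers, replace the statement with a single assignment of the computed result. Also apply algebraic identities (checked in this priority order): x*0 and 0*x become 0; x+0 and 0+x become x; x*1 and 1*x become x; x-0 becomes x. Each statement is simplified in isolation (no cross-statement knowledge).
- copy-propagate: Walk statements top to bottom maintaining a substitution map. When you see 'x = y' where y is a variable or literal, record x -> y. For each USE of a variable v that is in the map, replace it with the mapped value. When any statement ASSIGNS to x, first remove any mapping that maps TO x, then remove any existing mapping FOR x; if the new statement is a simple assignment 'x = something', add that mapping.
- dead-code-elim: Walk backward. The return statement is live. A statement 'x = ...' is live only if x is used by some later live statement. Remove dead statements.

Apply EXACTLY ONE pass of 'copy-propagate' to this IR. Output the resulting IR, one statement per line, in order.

Applying copy-propagate statement-by-statement:
  [1] d = 7  (unchanged)
  [2] v = 1  (unchanged)
  [3] b = 1 + 5  (unchanged)
  [4] t = 5 * d  -> t = 5 * 7
  [5] y = 5 * d  -> y = 5 * 7
  [6] return b  (unchanged)
Result (6 stmts):
  d = 7
  v = 1
  b = 1 + 5
  t = 5 * 7
  y = 5 * 7
  return b

Answer: d = 7
v = 1
b = 1 + 5
t = 5 * 7
y = 5 * 7
return b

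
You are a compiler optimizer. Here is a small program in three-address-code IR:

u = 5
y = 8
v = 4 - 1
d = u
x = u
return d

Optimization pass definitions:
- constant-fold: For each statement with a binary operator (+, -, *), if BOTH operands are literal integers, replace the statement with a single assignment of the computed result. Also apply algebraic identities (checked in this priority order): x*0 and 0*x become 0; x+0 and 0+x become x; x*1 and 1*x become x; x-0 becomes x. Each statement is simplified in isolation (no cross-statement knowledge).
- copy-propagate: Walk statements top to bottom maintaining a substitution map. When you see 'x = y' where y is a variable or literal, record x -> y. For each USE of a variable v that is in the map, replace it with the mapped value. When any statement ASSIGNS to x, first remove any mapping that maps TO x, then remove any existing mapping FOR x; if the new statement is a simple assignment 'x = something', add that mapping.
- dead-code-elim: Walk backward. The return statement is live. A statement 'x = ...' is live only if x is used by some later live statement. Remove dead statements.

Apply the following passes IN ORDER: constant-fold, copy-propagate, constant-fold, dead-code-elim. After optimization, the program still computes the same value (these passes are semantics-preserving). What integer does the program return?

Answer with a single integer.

Initial IR:
  u = 5
  y = 8
  v = 4 - 1
  d = u
  x = u
  return d
After constant-fold (6 stmts):
  u = 5
  y = 8
  v = 3
  d = u
  x = u
  return d
After copy-propagate (6 stmts):
  u = 5
  y = 8
  v = 3
  d = 5
  x = 5
  return 5
After constant-fold (6 stmts):
  u = 5
  y = 8
  v = 3
  d = 5
  x = 5
  return 5
After dead-code-elim (1 stmts):
  return 5
Evaluate:
  u = 5  =>  u = 5
  y = 8  =>  y = 8
  v = 4 - 1  =>  v = 3
  d = u  =>  d = 5
  x = u  =>  x = 5
  return d = 5

Answer: 5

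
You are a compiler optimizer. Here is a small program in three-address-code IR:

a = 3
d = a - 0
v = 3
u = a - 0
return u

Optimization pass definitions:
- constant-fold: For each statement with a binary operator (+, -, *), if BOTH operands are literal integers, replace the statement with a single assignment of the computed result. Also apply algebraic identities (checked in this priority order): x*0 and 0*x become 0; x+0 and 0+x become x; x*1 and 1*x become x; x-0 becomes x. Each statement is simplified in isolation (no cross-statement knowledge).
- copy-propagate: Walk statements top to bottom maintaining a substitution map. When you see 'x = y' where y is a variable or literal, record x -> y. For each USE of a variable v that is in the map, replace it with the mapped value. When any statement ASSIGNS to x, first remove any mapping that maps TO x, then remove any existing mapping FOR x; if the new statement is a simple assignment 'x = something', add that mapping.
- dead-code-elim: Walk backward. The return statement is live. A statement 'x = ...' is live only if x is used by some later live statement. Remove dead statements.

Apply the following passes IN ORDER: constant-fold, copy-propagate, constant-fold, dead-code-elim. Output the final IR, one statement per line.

Initial IR:
  a = 3
  d = a - 0
  v = 3
  u = a - 0
  return u
After constant-fold (5 stmts):
  a = 3
  d = a
  v = 3
  u = a
  return u
After copy-propagate (5 stmts):
  a = 3
  d = 3
  v = 3
  u = 3
  return 3
After constant-fold (5 stmts):
  a = 3
  d = 3
  v = 3
  u = 3
  return 3
After dead-code-elim (1 stmts):
  return 3

Answer: return 3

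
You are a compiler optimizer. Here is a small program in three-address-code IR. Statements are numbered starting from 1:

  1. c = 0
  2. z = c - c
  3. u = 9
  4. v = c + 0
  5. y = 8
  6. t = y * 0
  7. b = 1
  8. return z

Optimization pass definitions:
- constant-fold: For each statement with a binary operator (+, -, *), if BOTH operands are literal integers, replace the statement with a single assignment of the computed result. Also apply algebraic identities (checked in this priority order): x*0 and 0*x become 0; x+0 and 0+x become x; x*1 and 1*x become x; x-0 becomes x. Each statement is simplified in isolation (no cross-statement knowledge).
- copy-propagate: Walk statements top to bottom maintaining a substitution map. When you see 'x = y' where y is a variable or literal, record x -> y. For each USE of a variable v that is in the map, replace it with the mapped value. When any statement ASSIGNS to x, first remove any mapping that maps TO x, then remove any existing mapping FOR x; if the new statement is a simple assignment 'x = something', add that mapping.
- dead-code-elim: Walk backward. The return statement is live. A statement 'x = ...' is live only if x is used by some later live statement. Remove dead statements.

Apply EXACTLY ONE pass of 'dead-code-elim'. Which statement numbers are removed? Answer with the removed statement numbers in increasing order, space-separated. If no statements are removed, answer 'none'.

Backward liveness scan:
Stmt 1 'c = 0': KEEP (c is live); live-in = []
Stmt 2 'z = c - c': KEEP (z is live); live-in = ['c']
Stmt 3 'u = 9': DEAD (u not in live set ['z'])
Stmt 4 'v = c + 0': DEAD (v not in live set ['z'])
Stmt 5 'y = 8': DEAD (y not in live set ['z'])
Stmt 6 't = y * 0': DEAD (t not in live set ['z'])
Stmt 7 'b = 1': DEAD (b not in live set ['z'])
Stmt 8 'return z': KEEP (return); live-in = ['z']
Removed statement numbers: [3, 4, 5, 6, 7]
Surviving IR:
  c = 0
  z = c - c
  return z

Answer: 3 4 5 6 7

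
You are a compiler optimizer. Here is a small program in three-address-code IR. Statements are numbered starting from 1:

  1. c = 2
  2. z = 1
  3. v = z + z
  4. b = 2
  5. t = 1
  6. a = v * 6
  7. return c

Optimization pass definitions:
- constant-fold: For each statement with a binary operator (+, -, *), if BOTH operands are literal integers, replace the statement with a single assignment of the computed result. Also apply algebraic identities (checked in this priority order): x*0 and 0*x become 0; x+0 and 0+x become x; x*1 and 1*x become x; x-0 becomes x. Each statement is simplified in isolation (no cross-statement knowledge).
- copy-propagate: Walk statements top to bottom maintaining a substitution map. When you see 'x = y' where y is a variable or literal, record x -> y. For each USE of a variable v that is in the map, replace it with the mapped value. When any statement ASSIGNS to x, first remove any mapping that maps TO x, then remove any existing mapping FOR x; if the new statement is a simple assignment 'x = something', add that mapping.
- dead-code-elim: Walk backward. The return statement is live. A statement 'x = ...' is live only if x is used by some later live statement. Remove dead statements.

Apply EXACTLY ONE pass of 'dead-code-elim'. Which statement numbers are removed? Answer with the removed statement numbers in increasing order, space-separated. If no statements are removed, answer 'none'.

Backward liveness scan:
Stmt 1 'c = 2': KEEP (c is live); live-in = []
Stmt 2 'z = 1': DEAD (z not in live set ['c'])
Stmt 3 'v = z + z': DEAD (v not in live set ['c'])
Stmt 4 'b = 2': DEAD (b not in live set ['c'])
Stmt 5 't = 1': DEAD (t not in live set ['c'])
Stmt 6 'a = v * 6': DEAD (a not in live set ['c'])
Stmt 7 'return c': KEEP (return); live-in = ['c']
Removed statement numbers: [2, 3, 4, 5, 6]
Surviving IR:
  c = 2
  return c

Answer: 2 3 4 5 6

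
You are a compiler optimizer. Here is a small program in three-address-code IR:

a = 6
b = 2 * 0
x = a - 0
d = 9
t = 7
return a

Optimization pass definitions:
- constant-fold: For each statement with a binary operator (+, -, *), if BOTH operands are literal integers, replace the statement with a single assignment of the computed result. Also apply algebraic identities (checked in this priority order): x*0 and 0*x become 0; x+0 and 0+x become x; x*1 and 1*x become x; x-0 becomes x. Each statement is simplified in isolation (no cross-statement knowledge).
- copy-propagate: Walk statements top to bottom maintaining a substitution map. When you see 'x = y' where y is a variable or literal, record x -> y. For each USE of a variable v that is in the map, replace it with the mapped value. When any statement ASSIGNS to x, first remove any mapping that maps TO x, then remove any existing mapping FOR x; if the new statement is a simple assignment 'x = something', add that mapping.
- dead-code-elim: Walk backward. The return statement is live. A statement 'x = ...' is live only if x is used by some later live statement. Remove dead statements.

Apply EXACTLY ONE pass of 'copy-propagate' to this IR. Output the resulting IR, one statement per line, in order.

Applying copy-propagate statement-by-statement:
  [1] a = 6  (unchanged)
  [2] b = 2 * 0  (unchanged)
  [3] x = a - 0  -> x = 6 - 0
  [4] d = 9  (unchanged)
  [5] t = 7  (unchanged)
  [6] return a  -> return 6
Result (6 stmts):
  a = 6
  b = 2 * 0
  x = 6 - 0
  d = 9
  t = 7
  return 6

Answer: a = 6
b = 2 * 0
x = 6 - 0
d = 9
t = 7
return 6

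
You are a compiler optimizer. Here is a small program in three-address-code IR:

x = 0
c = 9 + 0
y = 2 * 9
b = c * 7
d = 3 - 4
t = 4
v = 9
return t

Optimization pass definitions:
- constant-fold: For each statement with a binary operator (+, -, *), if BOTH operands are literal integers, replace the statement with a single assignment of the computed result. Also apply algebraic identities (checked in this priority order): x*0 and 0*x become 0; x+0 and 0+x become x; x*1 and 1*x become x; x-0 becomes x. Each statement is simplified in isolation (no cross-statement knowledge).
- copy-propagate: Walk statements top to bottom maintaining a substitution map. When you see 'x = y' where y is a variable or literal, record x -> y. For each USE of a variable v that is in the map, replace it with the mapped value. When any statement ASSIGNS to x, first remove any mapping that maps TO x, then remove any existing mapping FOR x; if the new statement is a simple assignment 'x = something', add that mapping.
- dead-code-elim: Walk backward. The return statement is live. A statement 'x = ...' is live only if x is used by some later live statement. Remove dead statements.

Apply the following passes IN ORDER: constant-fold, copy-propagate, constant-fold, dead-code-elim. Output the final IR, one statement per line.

Initial IR:
  x = 0
  c = 9 + 0
  y = 2 * 9
  b = c * 7
  d = 3 - 4
  t = 4
  v = 9
  return t
After constant-fold (8 stmts):
  x = 0
  c = 9
  y = 18
  b = c * 7
  d = -1
  t = 4
  v = 9
  return t
After copy-propagate (8 stmts):
  x = 0
  c = 9
  y = 18
  b = 9 * 7
  d = -1
  t = 4
  v = 9
  return 4
After constant-fold (8 stmts):
  x = 0
  c = 9
  y = 18
  b = 63
  d = -1
  t = 4
  v = 9
  return 4
After dead-code-elim (1 stmts):
  return 4

Answer: return 4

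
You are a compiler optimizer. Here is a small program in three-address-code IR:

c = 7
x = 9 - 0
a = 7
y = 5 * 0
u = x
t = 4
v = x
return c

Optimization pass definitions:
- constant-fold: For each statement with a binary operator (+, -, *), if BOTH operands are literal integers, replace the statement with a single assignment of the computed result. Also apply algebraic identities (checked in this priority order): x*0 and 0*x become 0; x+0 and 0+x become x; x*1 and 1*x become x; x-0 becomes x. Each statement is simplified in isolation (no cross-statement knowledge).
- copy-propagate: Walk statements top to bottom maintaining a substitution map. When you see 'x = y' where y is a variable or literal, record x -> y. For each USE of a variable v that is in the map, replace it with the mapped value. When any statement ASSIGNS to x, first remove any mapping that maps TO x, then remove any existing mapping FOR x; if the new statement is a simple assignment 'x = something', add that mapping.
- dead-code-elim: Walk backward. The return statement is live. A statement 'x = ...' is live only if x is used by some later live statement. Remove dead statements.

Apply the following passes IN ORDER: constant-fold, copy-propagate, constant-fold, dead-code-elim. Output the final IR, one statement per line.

Answer: return 7

Derivation:
Initial IR:
  c = 7
  x = 9 - 0
  a = 7
  y = 5 * 0
  u = x
  t = 4
  v = x
  return c
After constant-fold (8 stmts):
  c = 7
  x = 9
  a = 7
  y = 0
  u = x
  t = 4
  v = x
  return c
After copy-propagate (8 stmts):
  c = 7
  x = 9
  a = 7
  y = 0
  u = 9
  t = 4
  v = 9
  return 7
After constant-fold (8 stmts):
  c = 7
  x = 9
  a = 7
  y = 0
  u = 9
  t = 4
  v = 9
  return 7
After dead-code-elim (1 stmts):
  return 7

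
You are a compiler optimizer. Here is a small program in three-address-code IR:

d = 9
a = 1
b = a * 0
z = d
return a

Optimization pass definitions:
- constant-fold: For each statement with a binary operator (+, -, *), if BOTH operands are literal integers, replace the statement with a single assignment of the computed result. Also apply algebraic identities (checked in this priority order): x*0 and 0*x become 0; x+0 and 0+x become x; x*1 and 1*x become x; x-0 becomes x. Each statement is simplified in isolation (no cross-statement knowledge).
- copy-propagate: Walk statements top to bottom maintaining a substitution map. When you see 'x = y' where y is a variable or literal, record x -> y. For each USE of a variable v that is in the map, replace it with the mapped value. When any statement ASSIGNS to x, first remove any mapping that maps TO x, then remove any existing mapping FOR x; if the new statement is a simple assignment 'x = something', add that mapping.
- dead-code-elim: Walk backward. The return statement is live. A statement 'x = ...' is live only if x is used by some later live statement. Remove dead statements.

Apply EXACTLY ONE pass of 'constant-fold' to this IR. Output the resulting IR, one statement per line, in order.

Answer: d = 9
a = 1
b = 0
z = d
return a

Derivation:
Applying constant-fold statement-by-statement:
  [1] d = 9  (unchanged)
  [2] a = 1  (unchanged)
  [3] b = a * 0  -> b = 0
  [4] z = d  (unchanged)
  [5] return a  (unchanged)
Result (5 stmts):
  d = 9
  a = 1
  b = 0
  z = d
  return a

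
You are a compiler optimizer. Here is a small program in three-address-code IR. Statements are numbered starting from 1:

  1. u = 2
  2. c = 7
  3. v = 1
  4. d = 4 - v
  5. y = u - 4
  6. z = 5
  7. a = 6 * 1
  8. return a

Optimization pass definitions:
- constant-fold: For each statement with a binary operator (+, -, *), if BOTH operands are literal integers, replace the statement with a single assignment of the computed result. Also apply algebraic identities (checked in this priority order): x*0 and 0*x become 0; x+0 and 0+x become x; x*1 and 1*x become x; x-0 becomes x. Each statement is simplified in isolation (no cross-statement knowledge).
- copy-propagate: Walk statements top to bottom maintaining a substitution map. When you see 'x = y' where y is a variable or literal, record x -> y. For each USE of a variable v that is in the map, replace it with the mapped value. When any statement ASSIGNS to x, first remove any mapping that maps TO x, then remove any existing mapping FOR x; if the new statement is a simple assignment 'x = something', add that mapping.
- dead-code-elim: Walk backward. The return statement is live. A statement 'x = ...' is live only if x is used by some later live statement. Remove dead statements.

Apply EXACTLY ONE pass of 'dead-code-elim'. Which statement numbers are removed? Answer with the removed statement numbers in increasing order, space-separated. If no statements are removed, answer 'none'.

Backward liveness scan:
Stmt 1 'u = 2': DEAD (u not in live set [])
Stmt 2 'c = 7': DEAD (c not in live set [])
Stmt 3 'v = 1': DEAD (v not in live set [])
Stmt 4 'd = 4 - v': DEAD (d not in live set [])
Stmt 5 'y = u - 4': DEAD (y not in live set [])
Stmt 6 'z = 5': DEAD (z not in live set [])
Stmt 7 'a = 6 * 1': KEEP (a is live); live-in = []
Stmt 8 'return a': KEEP (return); live-in = ['a']
Removed statement numbers: [1, 2, 3, 4, 5, 6]
Surviving IR:
  a = 6 * 1
  return a

Answer: 1 2 3 4 5 6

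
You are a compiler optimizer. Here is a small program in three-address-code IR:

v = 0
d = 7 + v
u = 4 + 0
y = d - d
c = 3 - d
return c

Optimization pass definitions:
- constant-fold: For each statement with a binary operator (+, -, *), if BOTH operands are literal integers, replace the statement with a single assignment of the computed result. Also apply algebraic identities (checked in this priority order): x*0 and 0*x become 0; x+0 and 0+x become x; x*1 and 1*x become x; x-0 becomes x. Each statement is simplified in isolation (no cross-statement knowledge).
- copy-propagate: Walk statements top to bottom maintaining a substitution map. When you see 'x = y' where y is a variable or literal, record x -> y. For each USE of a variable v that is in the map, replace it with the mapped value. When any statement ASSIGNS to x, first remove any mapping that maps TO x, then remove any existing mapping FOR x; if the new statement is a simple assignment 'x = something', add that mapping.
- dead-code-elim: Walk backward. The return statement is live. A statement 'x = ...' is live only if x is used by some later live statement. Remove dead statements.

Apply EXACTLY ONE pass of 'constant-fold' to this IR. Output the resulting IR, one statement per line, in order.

Applying constant-fold statement-by-statement:
  [1] v = 0  (unchanged)
  [2] d = 7 + v  (unchanged)
  [3] u = 4 + 0  -> u = 4
  [4] y = d - d  (unchanged)
  [5] c = 3 - d  (unchanged)
  [6] return c  (unchanged)
Result (6 stmts):
  v = 0
  d = 7 + v
  u = 4
  y = d - d
  c = 3 - d
  return c

Answer: v = 0
d = 7 + v
u = 4
y = d - d
c = 3 - d
return c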